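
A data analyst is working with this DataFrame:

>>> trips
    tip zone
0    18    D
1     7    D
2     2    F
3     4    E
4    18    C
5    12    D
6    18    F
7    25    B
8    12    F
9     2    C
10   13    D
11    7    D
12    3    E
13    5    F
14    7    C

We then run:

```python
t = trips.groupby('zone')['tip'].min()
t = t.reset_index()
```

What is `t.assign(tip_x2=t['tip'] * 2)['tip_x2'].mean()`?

group by zone, min of tip:
zone
B    25
C     2
D     7
E     3
F     2
Name: tip, dtype: int64
reset_index():
  zone  tip
0    B   25
1    C    2
2    D    7
3    E    3
4    F    2
add column tip_x2 = t['tip'] * 2:
  zone  tip  tip_x2
0    B   25      50
1    C    2       4
2    D    7      14
3    E    3       6
4    F    2       4
So mean() = 15.6.

15.6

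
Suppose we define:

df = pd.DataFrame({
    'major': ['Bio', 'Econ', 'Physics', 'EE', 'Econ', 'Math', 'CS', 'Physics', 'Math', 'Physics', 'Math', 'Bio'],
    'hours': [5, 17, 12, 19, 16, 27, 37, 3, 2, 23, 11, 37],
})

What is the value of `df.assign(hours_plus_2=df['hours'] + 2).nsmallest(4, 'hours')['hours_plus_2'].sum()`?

29

add column hours_plus_2 = df['hours'] + 2:
      major  hours  hours_plus_2
0       Bio      5             7
1      Econ     17            19
2   Physics     12            14
3        EE     19            21
4      Econ     16            18
5      Math     27            29
6        CS     37            39
7   Physics      3             5
8      Math      2             4
9   Physics     23            25
10     Math     11            13
11      Bio     37            39
take 4 rows with smallest hours:
      major  hours  hours_plus_2
8      Math      2             4
7   Physics      3             5
0       Bio      5             7
10     Math     11            13
Hence 29.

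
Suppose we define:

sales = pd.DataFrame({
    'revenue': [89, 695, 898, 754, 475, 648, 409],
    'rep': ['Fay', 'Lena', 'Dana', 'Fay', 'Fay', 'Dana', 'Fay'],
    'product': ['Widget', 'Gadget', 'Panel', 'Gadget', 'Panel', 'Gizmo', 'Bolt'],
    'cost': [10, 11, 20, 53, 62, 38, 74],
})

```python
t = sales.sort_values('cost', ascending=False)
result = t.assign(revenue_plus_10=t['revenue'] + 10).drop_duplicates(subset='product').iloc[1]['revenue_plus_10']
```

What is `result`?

sort by cost descending:
   revenue   rep product  cost
6      409   Fay    Bolt    74
4      475   Fay   Panel    62
3      754   Fay  Gadget    53
5      648  Dana   Gizmo    38
2      898  Dana   Panel    20
1      695  Lena  Gadget    11
0       89   Fay  Widget    10
add column revenue_plus_10 = t['revenue'] + 10:
   revenue   rep product  cost  revenue_plus_10
6      409   Fay    Bolt    74              419
4      475   Fay   Panel    62              485
3      754   Fay  Gadget    53              764
5      648  Dana   Gizmo    38              658
2      898  Dana   Panel    20              908
1      695  Lena  Gadget    11              705
0       89   Fay  Widget    10               99
drop duplicate product (keep=first):
   revenue   rep product  cost  revenue_plus_10
6      409   Fay    Bolt    74              419
4      475   Fay   Panel    62              485
3      754   Fay  Gadget    53              764
5      648  Dana   Gizmo    38              658
0       89   Fay  Widget    10               99
Reading off the value at position 1, column 'revenue_plus_10', we get 485.

485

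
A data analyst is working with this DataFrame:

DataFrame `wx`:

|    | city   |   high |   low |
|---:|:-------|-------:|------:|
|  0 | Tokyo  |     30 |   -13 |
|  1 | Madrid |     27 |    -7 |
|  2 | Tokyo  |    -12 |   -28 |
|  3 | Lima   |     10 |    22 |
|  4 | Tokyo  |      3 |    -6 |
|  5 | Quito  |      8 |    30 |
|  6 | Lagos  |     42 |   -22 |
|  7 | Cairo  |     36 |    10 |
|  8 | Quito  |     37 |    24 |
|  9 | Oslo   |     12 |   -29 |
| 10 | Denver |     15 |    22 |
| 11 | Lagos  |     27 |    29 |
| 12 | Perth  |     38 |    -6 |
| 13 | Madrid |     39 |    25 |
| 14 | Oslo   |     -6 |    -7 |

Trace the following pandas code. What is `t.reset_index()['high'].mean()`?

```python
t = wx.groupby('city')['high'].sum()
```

group by city, sum of high:
city
Cairo     36
Denver    15
Lagos     69
Lima      10
Madrid    66
Oslo       6
Perth     38
Quito     45
Tokyo     21
Name: high, dtype: int64
reset_index():
     city  high
0   Cairo    36
1  Denver    15
2   Lagos    69
3    Lima    10
4  Madrid    66
5    Oslo     6
6   Perth    38
7   Quito    45
8   Tokyo    21
Reading off the mean of column 'high', we get 34.0.

34.0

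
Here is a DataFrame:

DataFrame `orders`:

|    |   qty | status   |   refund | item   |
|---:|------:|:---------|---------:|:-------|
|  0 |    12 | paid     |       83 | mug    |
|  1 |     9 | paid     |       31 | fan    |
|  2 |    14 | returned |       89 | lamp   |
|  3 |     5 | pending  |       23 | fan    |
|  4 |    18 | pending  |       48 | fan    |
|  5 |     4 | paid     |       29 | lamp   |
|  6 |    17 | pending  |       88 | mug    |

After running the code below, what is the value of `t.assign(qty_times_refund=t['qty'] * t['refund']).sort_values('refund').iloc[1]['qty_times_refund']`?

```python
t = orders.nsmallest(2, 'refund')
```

take 2 rows with smallest refund:
   qty   status  refund  item
3    5  pending      23   fan
5    4     paid      29  lamp
add column qty_times_refund = t['qty'] * t['refund']:
   qty   status  refund  item  qty_times_refund
3    5  pending      23   fan               115
5    4     paid      29  lamp               116
sort by refund:
   qty   status  refund  item  qty_times_refund
3    5  pending      23   fan               115
5    4     paid      29  lamp               116
value at position 1, column 'qty_times_refund' → 116

116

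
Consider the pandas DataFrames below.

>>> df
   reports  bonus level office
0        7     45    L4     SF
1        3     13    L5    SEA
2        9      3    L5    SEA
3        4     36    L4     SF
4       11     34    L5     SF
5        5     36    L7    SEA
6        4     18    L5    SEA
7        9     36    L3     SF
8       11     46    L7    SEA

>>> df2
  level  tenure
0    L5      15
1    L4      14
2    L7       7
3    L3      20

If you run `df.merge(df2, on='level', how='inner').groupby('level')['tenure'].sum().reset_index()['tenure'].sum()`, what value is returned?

merge on 'level' (how='inner') → 9 rows:
   reports  bonus level office  tenure
0        7     45    L4     SF      14
1        3     13    L5    SEA      15
2        9      3    L5    SEA      15
3        4     36    L4     SF      14
4       11     34    L5     SF      15
5        5     36    L7    SEA       7
6        4     18    L5    SEA      15
7        9     36    L3     SF      20
8       11     46    L7    SEA       7
group by level, sum of tenure:
level
L3    20
L4    28
L5    60
L7    14
Name: tenure, dtype: int64
reset_index():
  level  tenure
0    L3      20
1    L4      28
2    L5      60
3    L7      14

122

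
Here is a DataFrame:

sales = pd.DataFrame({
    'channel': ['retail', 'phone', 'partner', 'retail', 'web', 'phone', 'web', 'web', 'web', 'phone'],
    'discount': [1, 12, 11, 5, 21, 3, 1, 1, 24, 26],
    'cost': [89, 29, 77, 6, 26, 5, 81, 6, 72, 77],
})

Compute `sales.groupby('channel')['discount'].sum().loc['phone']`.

41

group by channel, sum of discount:
channel
partner    11
phone      41
retail      6
web        47
Name: discount, dtype: int64
value at index 'phone' → 41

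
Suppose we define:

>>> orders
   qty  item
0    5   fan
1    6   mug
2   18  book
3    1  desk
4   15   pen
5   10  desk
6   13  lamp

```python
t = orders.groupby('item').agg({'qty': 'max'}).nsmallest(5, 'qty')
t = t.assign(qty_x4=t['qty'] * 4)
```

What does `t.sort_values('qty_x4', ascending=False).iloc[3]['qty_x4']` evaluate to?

24

group by item, max of qty:
      qty
item     
book   18
desk   10
fan     5
lamp   13
mug     6
pen    15
take 5 rows with smallest qty:
      qty
item     
fan     5
mug     6
desk   10
lamp   13
pen    15
add column qty_x4 = t['qty'] * 4:
      qty  qty_x4
item             
fan     5      20
mug     6      24
desk   10      40
lamp   13      52
pen    15      60
sort by qty_x4 descending:
      qty  qty_x4
item             
pen    15      60
lamp   13      52
desk   10      40
mug     6      24
fan     5      20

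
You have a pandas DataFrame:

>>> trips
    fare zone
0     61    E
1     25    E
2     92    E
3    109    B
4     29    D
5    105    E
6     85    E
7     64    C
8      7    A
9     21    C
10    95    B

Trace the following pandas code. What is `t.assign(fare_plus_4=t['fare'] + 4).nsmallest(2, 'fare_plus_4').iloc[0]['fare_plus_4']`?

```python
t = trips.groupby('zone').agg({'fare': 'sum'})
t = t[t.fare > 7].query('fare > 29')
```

group by zone, sum of fare:
      fare
zone      
A        7
B      204
C       85
D       29
E      368
filter rows where fare > 7:
      fare
zone      
B      204
C       85
D       29
E      368
filter rows where fare > 29:
      fare
zone      
B      204
C       85
E      368
add column fare_plus_4 = t['fare'] + 4:
      fare  fare_plus_4
zone                   
B      204          208
C       85           89
E      368          372
take 2 rows with smallest fare_plus_4:
      fare  fare_plus_4
zone                   
C       85           89
B      204          208
So iloc[0]['fare_plus_4'] = 89.

89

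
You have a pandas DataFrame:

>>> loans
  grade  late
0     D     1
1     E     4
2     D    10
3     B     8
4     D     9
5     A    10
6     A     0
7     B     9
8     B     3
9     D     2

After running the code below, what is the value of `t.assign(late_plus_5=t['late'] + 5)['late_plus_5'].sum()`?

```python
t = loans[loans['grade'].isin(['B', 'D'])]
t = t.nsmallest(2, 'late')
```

13

filter rows where grade in ['B', 'D']:
  grade  late
0     D     1
2     D    10
3     B     8
4     D     9
7     B     9
8     B     3
9     D     2
take 2 rows with smallest late:
  grade  late
0     D     1
9     D     2
add column late_plus_5 = t['late'] + 5:
  grade  late  late_plus_5
0     D     1            6
9     D     2            7
Then the sum of column 'late_plus_5': 13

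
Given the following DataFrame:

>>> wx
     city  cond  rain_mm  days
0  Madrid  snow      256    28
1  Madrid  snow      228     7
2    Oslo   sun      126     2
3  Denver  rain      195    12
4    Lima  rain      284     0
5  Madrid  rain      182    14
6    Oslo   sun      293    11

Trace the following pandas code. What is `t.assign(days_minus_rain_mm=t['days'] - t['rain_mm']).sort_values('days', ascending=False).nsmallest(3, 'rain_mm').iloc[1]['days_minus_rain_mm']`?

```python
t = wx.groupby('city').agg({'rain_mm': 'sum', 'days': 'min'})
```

group by city: sum(rain_mm), min(days):
        rain_mm  days
city                 
Denver      195    12
Lima        284     0
Madrid      666     7
Oslo        419     2
add column days_minus_rain_mm = t['days'] - t['rain_mm']:
        rain_mm  days  days_minus_rain_mm
city                                     
Denver      195    12                -183
Lima        284     0                -284
Madrid      666     7                -659
Oslo        419     2                -417
sort by days descending:
        rain_mm  days  days_minus_rain_mm
city                                     
Denver      195    12                -183
Madrid      666     7                -659
Oslo        419     2                -417
Lima        284     0                -284
take 3 rows with smallest rain_mm:
        rain_mm  days  days_minus_rain_mm
city                                     
Denver      195    12                -183
Lima        284     0                -284
Oslo        419     2                -417

-284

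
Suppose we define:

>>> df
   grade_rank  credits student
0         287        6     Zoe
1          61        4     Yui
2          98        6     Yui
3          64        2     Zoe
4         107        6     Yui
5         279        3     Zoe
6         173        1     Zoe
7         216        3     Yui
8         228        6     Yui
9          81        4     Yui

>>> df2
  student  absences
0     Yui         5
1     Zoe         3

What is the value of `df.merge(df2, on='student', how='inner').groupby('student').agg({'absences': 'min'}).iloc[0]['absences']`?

5

merge on 'student' (how='inner') → 10 rows:
   grade_rank  credits student  absences
0         287        6     Zoe         3
1          61        4     Yui         5
2          98        6     Yui         5
3          64        2     Zoe         3
4         107        6     Yui         5
5         279        3     Zoe         3
6         173        1     Zoe         3
7         216        3     Yui         5
8         228        6     Yui         5
9          81        4     Yui         5
group by student, min of absences:
         absences
student          
Yui             5
Zoe             3
The value at position 0, column 'absences' is 5.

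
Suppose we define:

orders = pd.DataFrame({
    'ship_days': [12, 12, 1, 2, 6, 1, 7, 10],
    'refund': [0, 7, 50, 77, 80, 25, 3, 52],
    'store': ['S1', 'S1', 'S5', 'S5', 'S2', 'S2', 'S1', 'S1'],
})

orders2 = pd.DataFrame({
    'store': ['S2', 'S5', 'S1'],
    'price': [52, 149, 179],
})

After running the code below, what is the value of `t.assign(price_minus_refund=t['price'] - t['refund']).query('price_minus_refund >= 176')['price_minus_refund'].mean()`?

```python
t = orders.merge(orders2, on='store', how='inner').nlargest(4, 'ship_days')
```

merge on 'store' (how='inner') → 8 rows:
   ship_days  refund store  price
0         12       0    S1    179
1         12       7    S1    179
2          1      50    S5    149
3          2      77    S5    149
4          6      80    S2     52
5          1      25    S2     52
6          7       3    S1    179
7         10      52    S1    179
take 4 rows with largest ship_days:
   ship_days  refund store  price
0         12       0    S1    179
1         12       7    S1    179
7         10      52    S1    179
6          7       3    S1    179
add column price_minus_refund = t['price'] - t['refund']:
   ship_days  refund store  price  price_minus_refund
0         12       0    S1    179                 179
1         12       7    S1    179                 172
7         10      52    S1    179                 127
6          7       3    S1    179                 176
filter rows where price_minus_refund >= 176:
   ship_days  refund store  price  price_minus_refund
0         12       0    S1    179                 179
6          7       3    S1    179                 176

177.5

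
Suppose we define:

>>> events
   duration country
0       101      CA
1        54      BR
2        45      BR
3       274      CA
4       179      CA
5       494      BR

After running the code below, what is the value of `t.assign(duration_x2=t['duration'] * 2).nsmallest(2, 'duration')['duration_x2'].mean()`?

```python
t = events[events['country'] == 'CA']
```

280.0

filter rows where country == 'CA':
   duration country
0       101      CA
3       274      CA
4       179      CA
add column duration_x2 = t['duration'] * 2:
   duration country  duration_x2
0       101      CA          202
3       274      CA          548
4       179      CA          358
take 2 rows with smallest duration:
   duration country  duration_x2
0       101      CA          202
4       179      CA          358
Reading off the mean of column 'duration_x2', we get 280.0.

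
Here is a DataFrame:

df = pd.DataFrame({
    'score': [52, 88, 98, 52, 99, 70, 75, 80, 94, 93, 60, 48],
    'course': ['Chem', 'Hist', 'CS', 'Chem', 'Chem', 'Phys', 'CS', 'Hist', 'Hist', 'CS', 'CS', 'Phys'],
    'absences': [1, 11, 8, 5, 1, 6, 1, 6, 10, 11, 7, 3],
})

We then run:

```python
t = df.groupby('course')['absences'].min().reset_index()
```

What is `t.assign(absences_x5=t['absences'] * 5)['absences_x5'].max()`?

30

group by course, min of absences:
course
CS      1
Chem    1
Hist    6
Phys    3
Name: absences, dtype: int64
reset_index():
  course  absences
0     CS         1
1   Chem         1
2   Hist         6
3   Phys         3
add column absences_x5 = t['absences'] * 5:
  course  absences  absences_x5
0     CS         1            5
1   Chem         1            5
2   Hist         6           30
3   Phys         3           15
Then the max of column 'absences_x5': 30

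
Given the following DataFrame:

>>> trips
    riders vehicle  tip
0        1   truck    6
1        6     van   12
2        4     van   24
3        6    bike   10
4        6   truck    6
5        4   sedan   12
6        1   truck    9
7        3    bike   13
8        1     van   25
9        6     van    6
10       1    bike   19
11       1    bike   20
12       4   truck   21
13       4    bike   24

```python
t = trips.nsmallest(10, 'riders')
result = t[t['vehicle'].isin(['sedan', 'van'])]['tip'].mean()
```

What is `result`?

take 10 rows with smallest riders:
    riders vehicle  tip
0        1   truck    6
6        1   truck    9
8        1     van   25
10       1    bike   19
11       1    bike   20
7        3    bike   13
2        4     van   24
5        4   sedan   12
12       4   truck   21
13       4    bike   24
filter rows where vehicle in ['sedan', 'van']:
   riders vehicle  tip
8       1     van   25
2       4     van   24
5       4   sedan   12
Hence 20.3333333333.

20.3333333333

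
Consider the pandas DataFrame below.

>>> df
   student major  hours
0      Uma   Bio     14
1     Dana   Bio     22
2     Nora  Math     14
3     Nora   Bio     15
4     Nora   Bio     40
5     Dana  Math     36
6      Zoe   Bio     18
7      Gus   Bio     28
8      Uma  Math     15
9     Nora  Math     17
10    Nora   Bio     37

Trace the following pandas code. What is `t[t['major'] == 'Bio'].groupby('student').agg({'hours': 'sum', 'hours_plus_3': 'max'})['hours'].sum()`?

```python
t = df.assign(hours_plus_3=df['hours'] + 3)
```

174

add column hours_plus_3 = df['hours'] + 3:
   student major  hours  hours_plus_3
0      Uma   Bio     14            17
1     Dana   Bio     22            25
2     Nora  Math     14            17
3     Nora   Bio     15            18
4     Nora   Bio     40            43
5     Dana  Math     36            39
6      Zoe   Bio     18            21
7      Gus   Bio     28            31
8      Uma  Math     15            18
9     Nora  Math     17            20
10    Nora   Bio     37            40
filter rows where major == 'Bio':
   student major  hours  hours_plus_3
0      Uma   Bio     14            17
1     Dana   Bio     22            25
3     Nora   Bio     15            18
4     Nora   Bio     40            43
6      Zoe   Bio     18            21
7      Gus   Bio     28            31
10    Nora   Bio     37            40
group by student: sum(hours), max(hours_plus_3):
         hours  hours_plus_3
student                     
Dana        22            25
Gus         28            31
Nora        92            43
Uma         14            17
Zoe         18            21
Reading off the sum of column 'hours', we get 174.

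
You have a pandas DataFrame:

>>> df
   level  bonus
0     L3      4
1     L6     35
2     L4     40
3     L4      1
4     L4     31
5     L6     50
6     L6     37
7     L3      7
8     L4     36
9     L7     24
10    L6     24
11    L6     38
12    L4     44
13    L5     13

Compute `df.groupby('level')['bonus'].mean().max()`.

36.8

group by level, mean of bonus:
level
L3     5.5
L4    30.4
L5    13.0
L6    36.8
L7    24.0
Name: bonus, dtype: float64
Finally, max of the resulting series = 36.8.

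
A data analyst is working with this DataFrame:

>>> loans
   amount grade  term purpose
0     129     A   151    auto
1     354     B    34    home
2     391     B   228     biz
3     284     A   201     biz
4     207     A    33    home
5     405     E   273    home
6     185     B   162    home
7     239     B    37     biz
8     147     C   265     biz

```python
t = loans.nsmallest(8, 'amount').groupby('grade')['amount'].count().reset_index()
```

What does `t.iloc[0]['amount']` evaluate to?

take 8 rows with smallest amount:
   amount grade  term purpose
0     129     A   151    auto
8     147     C   265     biz
6     185     B   162    home
4     207     A    33    home
7     239     B    37     biz
3     284     A   201     biz
1     354     B    34    home
2     391     B   228     biz
group by grade, count of amount:
grade
A    3
B    4
C    1
Name: amount, dtype: int64
reset_index():
  grade  amount
0     A       3
1     B       4
2     C       1
The value at position 0, column 'amount' is 3.

3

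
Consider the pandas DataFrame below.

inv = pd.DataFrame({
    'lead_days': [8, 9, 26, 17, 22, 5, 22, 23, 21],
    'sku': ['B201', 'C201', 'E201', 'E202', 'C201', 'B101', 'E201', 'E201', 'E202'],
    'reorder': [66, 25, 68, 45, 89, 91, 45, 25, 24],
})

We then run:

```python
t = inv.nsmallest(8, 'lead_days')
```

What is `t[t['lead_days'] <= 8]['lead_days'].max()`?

take 8 rows with smallest lead_days:
   lead_days   sku  reorder
5          5  B101       91
0          8  B201       66
1          9  C201       25
3         17  E202       45
8         21  E202       24
4         22  C201       89
6         22  E201       45
7         23  E201       25
filter rows where lead_days <= 8:
   lead_days   sku  reorder
5          5  B101       91
0          8  B201       66
Then the max of column 'lead_days': 8

8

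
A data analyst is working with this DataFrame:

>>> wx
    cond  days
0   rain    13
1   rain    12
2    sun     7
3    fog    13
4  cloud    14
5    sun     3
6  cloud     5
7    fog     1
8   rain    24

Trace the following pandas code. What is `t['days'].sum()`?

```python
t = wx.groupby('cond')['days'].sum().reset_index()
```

group by cond, sum of days:
cond
cloud    19
fog      14
rain     49
sun      10
Name: days, dtype: int64
reset_index():
    cond  days
0  cloud    19
1    fog    14
2   rain    49
3    sun    10

92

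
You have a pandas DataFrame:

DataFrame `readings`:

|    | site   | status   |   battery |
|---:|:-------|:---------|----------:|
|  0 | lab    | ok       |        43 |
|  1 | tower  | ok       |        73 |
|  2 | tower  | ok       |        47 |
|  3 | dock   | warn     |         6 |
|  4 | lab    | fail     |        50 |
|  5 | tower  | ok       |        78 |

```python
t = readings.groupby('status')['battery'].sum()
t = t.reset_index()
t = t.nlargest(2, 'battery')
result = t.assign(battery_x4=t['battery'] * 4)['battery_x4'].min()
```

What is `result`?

group by status, sum of battery:
status
fail     50
ok      241
warn      6
Name: battery, dtype: int64
reset_index():
  status  battery
0   fail       50
1     ok      241
2   warn        6
take 2 rows with largest battery:
  status  battery
1     ok      241
0   fail       50
add column battery_x4 = t['battery'] * 4:
  status  battery  battery_x4
1     ok      241         964
0   fail       50         200
Finally, min of column 'battery_x4' = 200.

200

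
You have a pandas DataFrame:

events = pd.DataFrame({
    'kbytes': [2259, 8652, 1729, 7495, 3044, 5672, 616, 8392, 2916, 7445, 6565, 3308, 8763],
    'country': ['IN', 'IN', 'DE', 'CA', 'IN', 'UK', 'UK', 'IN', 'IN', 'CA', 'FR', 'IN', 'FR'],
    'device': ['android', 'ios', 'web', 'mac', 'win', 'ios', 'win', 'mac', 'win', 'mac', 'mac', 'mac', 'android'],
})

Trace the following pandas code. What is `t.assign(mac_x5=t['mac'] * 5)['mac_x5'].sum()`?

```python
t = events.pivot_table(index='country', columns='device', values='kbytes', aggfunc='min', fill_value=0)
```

86590

pivot: rows=country, cols=device, min(kbytes):
device   android   ios   mac   web   win
country                                 
CA             0     0  7445     0     0
DE             0     0     0  1729     0
FR          8763     0  6565     0     0
IN          2259  8652  3308     0  2916
UK             0  5672     0     0   616
add column mac_x5 = t['mac'] * 5:
device   android   ios   mac   web   win  mac_x5
country                                         
CA             0     0  7445     0     0   37225
DE             0     0     0  1729     0       0
FR          8763     0  6565     0     0   32825
IN          2259  8652  3308     0  2916   16540
UK             0  5672     0     0   616       0
So sum() = 86590.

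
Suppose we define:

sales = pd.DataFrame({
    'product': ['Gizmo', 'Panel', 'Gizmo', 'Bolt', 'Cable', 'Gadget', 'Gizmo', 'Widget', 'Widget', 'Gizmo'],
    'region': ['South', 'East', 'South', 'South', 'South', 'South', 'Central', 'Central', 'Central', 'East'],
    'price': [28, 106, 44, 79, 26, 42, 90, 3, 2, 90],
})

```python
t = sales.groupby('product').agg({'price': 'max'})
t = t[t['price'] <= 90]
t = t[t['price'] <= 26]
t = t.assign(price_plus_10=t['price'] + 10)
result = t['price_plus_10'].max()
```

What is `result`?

group by product, max of price:
         price
product       
Bolt        79
Cable       26
Gadget      42
Gizmo       90
Panel      106
Widget       3
filter rows where price <= 90:
         price
product       
Bolt        79
Cable       26
Gadget      42
Gizmo       90
Widget       3
filter rows where price <= 26:
         price
product       
Cable       26
Widget       3
add column price_plus_10 = t['price'] + 10:
         price  price_plus_10
product                      
Cable       26             36
Widget       3             13
Hence 36.

36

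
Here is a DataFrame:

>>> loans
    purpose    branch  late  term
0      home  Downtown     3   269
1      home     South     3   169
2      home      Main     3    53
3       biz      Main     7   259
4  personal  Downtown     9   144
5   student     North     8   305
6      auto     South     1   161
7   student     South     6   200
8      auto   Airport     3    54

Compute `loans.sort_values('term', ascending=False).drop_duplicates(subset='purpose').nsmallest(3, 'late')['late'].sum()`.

11

sort by term descending:
    purpose    branch  late  term
5   student     North     8   305
0      home  Downtown     3   269
3       biz      Main     7   259
7   student     South     6   200
1      home     South     3   169
6      auto     South     1   161
4  personal  Downtown     9   144
8      auto   Airport     3    54
2      home      Main     3    53
drop duplicate purpose (keep=first):
    purpose    branch  late  term
5   student     North     8   305
0      home  Downtown     3   269
3       biz      Main     7   259
6      auto     South     1   161
4  personal  Downtown     9   144
take 3 rows with smallest late:
  purpose    branch  late  term
6    auto     South     1   161
0    home  Downtown     3   269
3     biz      Main     7   259
Finally, sum of column 'late' = 11.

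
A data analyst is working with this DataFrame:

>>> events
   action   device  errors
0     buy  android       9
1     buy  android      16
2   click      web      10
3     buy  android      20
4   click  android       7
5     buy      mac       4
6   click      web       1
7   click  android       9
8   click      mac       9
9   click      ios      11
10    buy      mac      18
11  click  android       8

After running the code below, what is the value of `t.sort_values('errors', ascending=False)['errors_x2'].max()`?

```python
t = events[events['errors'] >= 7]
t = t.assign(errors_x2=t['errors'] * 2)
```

filter rows where errors >= 7:
   action   device  errors
0     buy  android       9
1     buy  android      16
2   click      web      10
3     buy  android      20
4   click  android       7
7   click  android       9
8   click      mac       9
9   click      ios      11
10    buy      mac      18
11  click  android       8
add column errors_x2 = t['errors'] * 2:
   action   device  errors  errors_x2
0     buy  android       9         18
1     buy  android      16         32
2   click      web      10         20
3     buy  android      20         40
4   click  android       7         14
7   click  android       9         18
8   click      mac       9         18
9   click      ios      11         22
10    buy      mac      18         36
11  click  android       8         16
sort by errors descending:
   action   device  errors  errors_x2
3     buy  android      20         40
10    buy      mac      18         36
1     buy  android      16         32
9   click      ios      11         22
2   click      web      10         20
0     buy  android       9         18
7   click  android       9         18
8   click      mac       9         18
11  click  android       8         16
4   click  android       7         14
So max() = 40.

40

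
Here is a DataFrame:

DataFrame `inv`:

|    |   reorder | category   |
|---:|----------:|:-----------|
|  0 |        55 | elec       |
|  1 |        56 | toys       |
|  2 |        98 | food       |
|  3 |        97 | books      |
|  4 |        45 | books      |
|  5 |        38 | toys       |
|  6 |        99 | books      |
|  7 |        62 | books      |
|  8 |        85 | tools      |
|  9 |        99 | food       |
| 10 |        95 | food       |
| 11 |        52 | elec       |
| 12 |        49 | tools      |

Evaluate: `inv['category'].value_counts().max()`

4

value_counts of category:
category
books    4
food     3
elec     2
toys     2
tools    2
Name: count, dtype: int64
The max of the resulting series is 4.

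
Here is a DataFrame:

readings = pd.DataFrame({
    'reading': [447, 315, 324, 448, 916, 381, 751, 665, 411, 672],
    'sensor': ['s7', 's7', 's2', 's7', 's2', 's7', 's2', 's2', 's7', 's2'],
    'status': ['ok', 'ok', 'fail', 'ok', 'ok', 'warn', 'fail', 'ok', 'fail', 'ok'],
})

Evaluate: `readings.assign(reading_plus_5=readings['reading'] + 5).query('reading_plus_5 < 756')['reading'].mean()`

457.875

add column reading_plus_5 = readings['reading'] + 5:
   reading sensor status  reading_plus_5
0      447     s7     ok             452
1      315     s7     ok             320
2      324     s2   fail             329
3      448     s7     ok             453
4      916     s2     ok             921
5      381     s7   warn             386
6      751     s2   fail             756
7      665     s2     ok             670
8      411     s7   fail             416
9      672     s2     ok             677
filter rows where reading_plus_5 < 756:
   reading sensor status  reading_plus_5
0      447     s7     ok             452
1      315     s7     ok             320
2      324     s2   fail             329
3      448     s7     ok             453
5      381     s7   warn             386
7      665     s2     ok             670
8      411     s7   fail             416
9      672     s2     ok             677
Finally, mean of column 'reading' = 457.875.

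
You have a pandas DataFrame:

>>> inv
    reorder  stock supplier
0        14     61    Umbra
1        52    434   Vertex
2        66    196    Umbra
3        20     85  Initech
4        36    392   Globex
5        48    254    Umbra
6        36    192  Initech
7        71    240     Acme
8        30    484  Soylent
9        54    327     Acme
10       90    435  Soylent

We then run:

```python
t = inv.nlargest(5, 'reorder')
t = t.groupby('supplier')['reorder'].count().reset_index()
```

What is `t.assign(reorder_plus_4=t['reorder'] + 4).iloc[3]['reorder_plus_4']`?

take 5 rows with largest reorder:
    reorder  stock supplier
10       90    435  Soylent
7        71    240     Acme
2        66    196    Umbra
9        54    327     Acme
1        52    434   Vertex
group by supplier, count of reorder:
supplier
Acme       2
Soylent    1
Umbra      1
Vertex     1
Name: reorder, dtype: int64
reset_index():
  supplier  reorder
0     Acme        2
1  Soylent        1
2    Umbra        1
3   Vertex        1
add column reorder_plus_4 = t['reorder'] + 4:
  supplier  reorder  reorder_plus_4
0     Acme        2               6
1  Soylent        1               5
2    Umbra        1               5
3   Vertex        1               5

5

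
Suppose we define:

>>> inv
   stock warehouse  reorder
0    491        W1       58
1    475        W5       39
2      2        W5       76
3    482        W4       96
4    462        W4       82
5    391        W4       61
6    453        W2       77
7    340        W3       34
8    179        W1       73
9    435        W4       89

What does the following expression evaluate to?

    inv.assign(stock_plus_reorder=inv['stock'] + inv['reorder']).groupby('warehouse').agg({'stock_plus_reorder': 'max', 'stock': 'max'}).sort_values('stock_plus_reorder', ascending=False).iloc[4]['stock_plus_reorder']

add column stock_plus_reorder = inv['stock'] + inv['reorder']:
   stock warehouse  reorder  stock_plus_reorder
0    491        W1       58                 549
1    475        W5       39                 514
2      2        W5       76                  78
3    482        W4       96                 578
4    462        W4       82                 544
5    391        W4       61                 452
6    453        W2       77                 530
7    340        W3       34                 374
8    179        W1       73                 252
9    435        W4       89                 524
group by warehouse: max(stock_plus_reorder), max(stock):
           stock_plus_reorder  stock
warehouse                           
W1                        549    491
W2                        530    453
W3                        374    340
W4                        578    482
W5                        514    475
sort by stock_plus_reorder descending:
           stock_plus_reorder  stock
warehouse                           
W4                        578    482
W1                        549    491
W2                        530    453
W5                        514    475
W3                        374    340
value at position 4, column 'stock_plus_reorder' → 374

374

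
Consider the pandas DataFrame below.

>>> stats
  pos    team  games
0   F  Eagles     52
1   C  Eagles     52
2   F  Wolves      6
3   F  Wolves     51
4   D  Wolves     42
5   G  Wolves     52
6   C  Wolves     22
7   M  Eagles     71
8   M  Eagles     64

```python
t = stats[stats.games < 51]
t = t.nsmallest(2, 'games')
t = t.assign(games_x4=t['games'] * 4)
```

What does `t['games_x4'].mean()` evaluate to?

filter rows where games < 51:
  pos    team  games
2   F  Wolves      6
4   D  Wolves     42
6   C  Wolves     22
take 2 rows with smallest games:
  pos    team  games
2   F  Wolves      6
6   C  Wolves     22
add column games_x4 = t['games'] * 4:
  pos    team  games  games_x4
2   F  Wolves      6        24
6   C  Wolves     22        88
mean of column 'games_x4' → 56.0

56.0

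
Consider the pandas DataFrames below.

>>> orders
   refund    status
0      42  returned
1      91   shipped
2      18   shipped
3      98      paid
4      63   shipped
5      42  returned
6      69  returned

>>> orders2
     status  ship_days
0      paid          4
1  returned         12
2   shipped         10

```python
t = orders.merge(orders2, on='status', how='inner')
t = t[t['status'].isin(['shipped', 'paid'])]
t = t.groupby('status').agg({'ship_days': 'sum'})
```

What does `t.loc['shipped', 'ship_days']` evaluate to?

merge on 'status' (how='inner') → 7 rows:
   refund    status  ship_days
0      42  returned         12
1      91   shipped         10
2      18   shipped         10
3      98      paid          4
4      63   shipped         10
5      42  returned         12
6      69  returned         12
filter rows where status in ['shipped', 'paid']:
   refund   status  ship_days
1      91  shipped         10
2      18  shipped         10
3      98     paid          4
4      63  shipped         10
group by status, sum of ship_days:
         ship_days
status            
paid             4
shipped         30
value at row 'shipped', column 'ship_days' → 30

30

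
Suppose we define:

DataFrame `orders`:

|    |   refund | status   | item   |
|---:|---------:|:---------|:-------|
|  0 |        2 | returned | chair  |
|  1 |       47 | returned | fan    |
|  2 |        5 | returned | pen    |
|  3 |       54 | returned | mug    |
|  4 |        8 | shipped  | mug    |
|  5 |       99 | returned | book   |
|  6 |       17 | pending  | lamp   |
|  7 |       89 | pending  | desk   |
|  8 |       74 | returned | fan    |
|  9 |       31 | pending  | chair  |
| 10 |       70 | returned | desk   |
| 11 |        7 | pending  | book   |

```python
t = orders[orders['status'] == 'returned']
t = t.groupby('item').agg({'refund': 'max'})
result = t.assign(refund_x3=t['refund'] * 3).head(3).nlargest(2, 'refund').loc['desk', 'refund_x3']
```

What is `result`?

210

filter rows where status == 'returned':
    refund    status   item
0        2  returned  chair
1       47  returned    fan
2        5  returned    pen
3       54  returned    mug
5       99  returned   book
8       74  returned    fan
10      70  returned   desk
group by item, max of refund:
       refund
item         
book       99
chair       2
desk       70
fan        74
mug        54
pen         5
add column refund_x3 = t['refund'] * 3:
       refund  refund_x3
item                    
book       99        297
chair       2          6
desk       70        210
fan        74        222
mug        54        162
pen         5         15
take first 3 rows:
       refund  refund_x3
item                    
book       99        297
chair       2          6
desk       70        210
take 2 rows with largest refund:
      refund  refund_x3
item                   
book      99        297
desk      70        210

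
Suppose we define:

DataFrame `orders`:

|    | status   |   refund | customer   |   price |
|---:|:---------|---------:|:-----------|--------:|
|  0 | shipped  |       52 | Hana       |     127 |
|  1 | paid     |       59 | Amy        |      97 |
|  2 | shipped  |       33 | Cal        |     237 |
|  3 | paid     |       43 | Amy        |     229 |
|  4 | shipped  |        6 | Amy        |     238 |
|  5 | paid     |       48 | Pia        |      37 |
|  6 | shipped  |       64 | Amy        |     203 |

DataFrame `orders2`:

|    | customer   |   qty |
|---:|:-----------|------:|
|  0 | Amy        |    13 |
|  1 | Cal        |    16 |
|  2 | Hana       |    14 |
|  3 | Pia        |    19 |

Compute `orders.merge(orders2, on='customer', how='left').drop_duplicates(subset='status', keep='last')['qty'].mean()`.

merge on 'customer' (how='left') → 7 rows:
    status  refund customer  price  qty
0  shipped      52     Hana    127   14
1     paid      59      Amy     97   13
2  shipped      33      Cal    237   16
3     paid      43      Amy    229   13
4  shipped       6      Amy    238   13
5     paid      48      Pia     37   19
6  shipped      64      Amy    203   13
drop duplicate status (keep=last):
    status  refund customer  price  qty
5     paid      48      Pia     37   19
6  shipped      64      Amy    203   13
mean of column 'qty' → 16.0

16.0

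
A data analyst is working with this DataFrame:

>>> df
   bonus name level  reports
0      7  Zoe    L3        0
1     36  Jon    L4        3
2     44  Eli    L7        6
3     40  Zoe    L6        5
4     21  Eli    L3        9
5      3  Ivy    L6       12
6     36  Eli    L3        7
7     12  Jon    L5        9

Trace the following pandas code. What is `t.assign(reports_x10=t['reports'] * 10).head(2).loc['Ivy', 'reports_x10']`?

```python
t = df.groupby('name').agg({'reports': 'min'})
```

120

group by name, min of reports:
      reports
name         
Eli         6
Ivy        12
Jon         3
Zoe         0
add column reports_x10 = t['reports'] * 10:
      reports  reports_x10
name                      
Eli         6           60
Ivy        12          120
Jon         3           30
Zoe         0            0
take first 2 rows:
      reports  reports_x10
name                      
Eli         6           60
Ivy        12          120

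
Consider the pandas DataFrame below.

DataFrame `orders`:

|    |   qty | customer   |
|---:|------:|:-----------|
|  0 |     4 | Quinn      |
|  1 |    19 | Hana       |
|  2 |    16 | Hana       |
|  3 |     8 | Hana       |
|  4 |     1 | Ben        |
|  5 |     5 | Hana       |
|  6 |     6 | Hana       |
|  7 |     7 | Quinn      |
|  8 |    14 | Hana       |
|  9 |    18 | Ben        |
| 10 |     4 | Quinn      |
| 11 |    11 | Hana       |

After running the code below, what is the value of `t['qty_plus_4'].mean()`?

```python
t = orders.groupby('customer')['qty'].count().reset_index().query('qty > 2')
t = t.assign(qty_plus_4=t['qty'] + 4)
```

9.0

group by customer, count of qty:
customer
Ben      2
Hana     7
Quinn    3
Name: qty, dtype: int64
reset_index():
  customer  qty
0      Ben    2
1     Hana    7
2    Quinn    3
filter rows where qty > 2:
  customer  qty
1     Hana    7
2    Quinn    3
add column qty_plus_4 = t['qty'] + 4:
  customer  qty  qty_plus_4
1     Hana    7          11
2    Quinn    3           7
Then the mean of column 'qty_plus_4': 9.0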